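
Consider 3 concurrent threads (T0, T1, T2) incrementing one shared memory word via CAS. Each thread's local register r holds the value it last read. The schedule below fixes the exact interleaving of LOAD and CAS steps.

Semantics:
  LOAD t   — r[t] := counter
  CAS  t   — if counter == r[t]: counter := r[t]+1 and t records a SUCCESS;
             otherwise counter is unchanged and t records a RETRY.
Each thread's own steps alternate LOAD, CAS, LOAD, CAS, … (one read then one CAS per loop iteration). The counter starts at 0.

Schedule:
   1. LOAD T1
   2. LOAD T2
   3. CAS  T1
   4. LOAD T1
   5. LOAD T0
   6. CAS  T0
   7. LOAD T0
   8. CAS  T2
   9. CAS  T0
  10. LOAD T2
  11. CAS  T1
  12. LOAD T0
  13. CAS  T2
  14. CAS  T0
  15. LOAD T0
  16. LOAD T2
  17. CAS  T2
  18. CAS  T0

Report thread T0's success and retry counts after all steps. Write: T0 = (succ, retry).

T0 = (2, 2)

1. LOAD T1 → mem=0 r[T1]=0 [LOAD]
2. LOAD T2 → mem=0 r[T2]=0 [LOAD]
3. CAS T1 → mem=1 r[T1]=0 [OK]
4. LOAD T1 → mem=1 r[T1]=1 [LOAD]
5. LOAD T0 → mem=1 r[T0]=1 [LOAD]
6. CAS T0 → mem=2 r[T0]=1 [OK]
7. LOAD T0 → mem=2 r[T0]=2 [LOAD]
8. CAS T2 → mem=2 r[T2]=0 [RETRY]
9. CAS T0 → mem=3 r[T0]=2 [OK]
10. LOAD T2 → mem=3 r[T2]=3 [LOAD]
11. CAS T1 → mem=3 r[T1]=1 [RETRY]
12. LOAD T0 → mem=3 r[T0]=3 [LOAD]
13. CAS T2 → mem=4 r[T2]=3 [OK]
14. CAS T0 → mem=4 r[T0]=3 [RETRY]
15. LOAD T0 → mem=4 r[T0]=4 [LOAD]
16. LOAD T2 → mem=4 r[T2]=4 [LOAD]
17. CAS T2 → mem=5 r[T2]=4 [OK]
18. CAS T0 → mem=5 r[T0]=4 [RETRY]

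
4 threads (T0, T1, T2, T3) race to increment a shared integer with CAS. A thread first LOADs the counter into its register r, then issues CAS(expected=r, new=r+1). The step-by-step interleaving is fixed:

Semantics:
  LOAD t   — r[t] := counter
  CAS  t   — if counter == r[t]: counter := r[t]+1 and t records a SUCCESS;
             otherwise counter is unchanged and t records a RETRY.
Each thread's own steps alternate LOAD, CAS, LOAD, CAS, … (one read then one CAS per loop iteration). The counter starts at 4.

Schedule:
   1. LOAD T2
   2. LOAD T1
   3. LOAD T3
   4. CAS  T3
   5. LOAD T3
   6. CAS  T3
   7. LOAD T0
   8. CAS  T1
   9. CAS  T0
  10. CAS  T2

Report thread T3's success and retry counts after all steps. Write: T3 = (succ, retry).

T3 = (2, 0)

1. LOAD T2 → mem=4 r[T2]=4 [LOAD]
2. LOAD T1 → mem=4 r[T1]=4 [LOAD]
3. LOAD T3 → mem=4 r[T3]=4 [LOAD]
4. CAS T3 → mem=5 r[T3]=4 [OK]
5. LOAD T3 → mem=5 r[T3]=5 [LOAD]
6. CAS T3 → mem=6 r[T3]=5 [OK]
7. LOAD T0 → mem=6 r[T0]=6 [LOAD]
8. CAS T1 → mem=6 r[T1]=4 [RETRY]
9. CAS T0 → mem=7 r[T0]=6 [OK]
10. CAS T2 → mem=7 r[T2]=4 [RETRY]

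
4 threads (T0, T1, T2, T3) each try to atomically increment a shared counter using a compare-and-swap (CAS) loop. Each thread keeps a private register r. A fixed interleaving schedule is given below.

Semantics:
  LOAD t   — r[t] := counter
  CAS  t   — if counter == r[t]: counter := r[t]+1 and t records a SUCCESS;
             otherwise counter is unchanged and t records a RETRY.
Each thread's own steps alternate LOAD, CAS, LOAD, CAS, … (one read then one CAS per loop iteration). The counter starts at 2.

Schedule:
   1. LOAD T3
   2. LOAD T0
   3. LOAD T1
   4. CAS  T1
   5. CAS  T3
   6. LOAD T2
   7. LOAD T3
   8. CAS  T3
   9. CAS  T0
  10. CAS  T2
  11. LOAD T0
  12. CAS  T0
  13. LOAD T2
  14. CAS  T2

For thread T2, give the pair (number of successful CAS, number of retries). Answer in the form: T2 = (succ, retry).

[1] T3.load  rd  (counter 2, T3.r 2)
[2] T0.load  rd  (counter 2, T0.r 2)
[3] T1.load  rd  (counter 2, T1.r 2)
[4] T1.cas  hit  (counter 3, T1.r 2)
[5] T3.cas  miss  (counter 3, T3.r 2)
[6] T2.load  rd  (counter 3, T2.r 3)
[7] T3.load  rd  (counter 3, T3.r 3)
[8] T3.cas  hit  (counter 4, T3.r 3)
[9] T0.cas  miss  (counter 4, T0.r 2)
[10] T2.cas  miss  (counter 4, T2.r 3)
[11] T0.load  rd  (counter 4, T0.r 4)
[12] T0.cas  hit  (counter 5, T0.r 4)
[13] T2.load  rd  (counter 5, T2.r 5)
[14] T2.cas  hit  (counter 6, T2.r 5)

T2 = (1, 1)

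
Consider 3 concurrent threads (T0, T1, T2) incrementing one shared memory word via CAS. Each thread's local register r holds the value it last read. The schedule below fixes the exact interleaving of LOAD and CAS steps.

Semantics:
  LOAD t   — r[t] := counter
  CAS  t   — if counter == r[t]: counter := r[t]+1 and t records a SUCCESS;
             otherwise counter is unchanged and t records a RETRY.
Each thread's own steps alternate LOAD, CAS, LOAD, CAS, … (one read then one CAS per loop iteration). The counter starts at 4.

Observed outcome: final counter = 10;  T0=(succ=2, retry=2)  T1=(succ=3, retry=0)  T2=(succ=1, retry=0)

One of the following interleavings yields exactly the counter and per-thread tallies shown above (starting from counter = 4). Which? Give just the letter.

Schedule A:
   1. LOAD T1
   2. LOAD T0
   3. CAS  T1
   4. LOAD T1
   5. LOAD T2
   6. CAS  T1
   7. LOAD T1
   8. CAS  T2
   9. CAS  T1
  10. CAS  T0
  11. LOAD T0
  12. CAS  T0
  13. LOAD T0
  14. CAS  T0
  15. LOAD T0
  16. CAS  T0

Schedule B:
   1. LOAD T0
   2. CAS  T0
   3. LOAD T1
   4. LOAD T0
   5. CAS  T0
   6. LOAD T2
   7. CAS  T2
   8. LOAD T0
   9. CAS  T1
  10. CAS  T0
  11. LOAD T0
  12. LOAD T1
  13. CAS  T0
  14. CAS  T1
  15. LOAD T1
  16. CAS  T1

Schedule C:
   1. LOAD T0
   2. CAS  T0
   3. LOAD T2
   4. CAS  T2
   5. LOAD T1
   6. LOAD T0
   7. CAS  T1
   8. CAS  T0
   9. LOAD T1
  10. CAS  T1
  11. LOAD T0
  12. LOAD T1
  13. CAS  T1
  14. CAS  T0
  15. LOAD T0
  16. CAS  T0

C

Simulating candidate C:
1. LOAD T0 → mem=4 r[T0]=4 [LOAD]
2. CAS T0 → mem=5 r[T0]=4 [OK]
3. LOAD T2 → mem=5 r[T2]=5 [LOAD]
4. CAS T2 → mem=6 r[T2]=5 [OK]
5. LOAD T1 → mem=6 r[T1]=6 [LOAD]
6. LOAD T0 → mem=6 r[T0]=6 [LOAD]
7. CAS T1 → mem=7 r[T1]=6 [OK]
8. CAS T0 → mem=7 r[T0]=6 [RETRY]
9. LOAD T1 → mem=7 r[T1]=7 [LOAD]
10. CAS T1 → mem=8 r[T1]=7 [OK]
11. LOAD T0 → mem=8 r[T0]=8 [LOAD]
12. LOAD T1 → mem=8 r[T1]=8 [LOAD]
13. CAS T1 → mem=9 r[T1]=8 [OK]
14. CAS T0 → mem=9 r[T0]=8 [RETRY]
15. LOAD T0 → mem=9 r[T0]=9 [LOAD]
16. CAS T0 → mem=10 r[T0]=9 [OK]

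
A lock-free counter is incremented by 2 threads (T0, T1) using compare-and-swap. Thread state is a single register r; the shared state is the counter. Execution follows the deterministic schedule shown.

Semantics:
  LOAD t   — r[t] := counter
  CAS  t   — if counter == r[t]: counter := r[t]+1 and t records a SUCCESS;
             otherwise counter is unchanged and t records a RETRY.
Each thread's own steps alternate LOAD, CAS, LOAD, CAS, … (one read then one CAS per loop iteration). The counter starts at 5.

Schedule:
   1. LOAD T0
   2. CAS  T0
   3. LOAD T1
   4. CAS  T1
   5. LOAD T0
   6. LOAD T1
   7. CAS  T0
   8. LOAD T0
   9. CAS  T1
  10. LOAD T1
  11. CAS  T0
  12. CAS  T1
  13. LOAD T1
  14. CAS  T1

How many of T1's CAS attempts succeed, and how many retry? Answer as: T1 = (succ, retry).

#1 T0 reads 5
#2 T0 CAS(5→6) writes; counter now 6
#3 T1 reads 6
#4 T1 CAS(6→7) writes; counter now 7
#5 T0 reads 7
#6 T1 reads 7
#7 T0 CAS(7→8) writes; counter now 8
#8 T0 reads 8
#9 T1 CAS(7→8) fails; counter now 8
#10 T1 reads 8
#11 T0 CAS(8→9) writes; counter now 9
#12 T1 CAS(8→9) fails; counter now 9
#13 T1 reads 9
#14 T1 CAS(9→10) writes; counter now 10

T1 = (2, 2)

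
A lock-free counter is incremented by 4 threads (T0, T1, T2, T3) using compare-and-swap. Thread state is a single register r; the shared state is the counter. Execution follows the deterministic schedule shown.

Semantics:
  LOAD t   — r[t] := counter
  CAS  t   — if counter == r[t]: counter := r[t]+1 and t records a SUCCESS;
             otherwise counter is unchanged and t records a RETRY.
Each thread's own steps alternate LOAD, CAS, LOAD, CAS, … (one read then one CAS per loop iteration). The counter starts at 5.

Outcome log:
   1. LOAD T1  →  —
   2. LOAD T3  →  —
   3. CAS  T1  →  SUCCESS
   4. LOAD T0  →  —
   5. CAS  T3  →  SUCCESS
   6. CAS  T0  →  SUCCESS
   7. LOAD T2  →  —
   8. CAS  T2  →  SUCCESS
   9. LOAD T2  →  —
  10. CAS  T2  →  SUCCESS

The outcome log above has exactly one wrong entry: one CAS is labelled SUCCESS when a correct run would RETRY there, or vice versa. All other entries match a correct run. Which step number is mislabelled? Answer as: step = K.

step = 5

Correct run:
T1 LOAD — after: cnt=5, r=5 — load
T3 LOAD — after: cnt=5, r=5 — load
T1 CAS — after: cnt=6, r=5 — ok
T0 LOAD — after: cnt=6, r=6 — load
T3 CAS — after: cnt=6, r=5 — retry
T0 CAS — after: cnt=7, r=6 — ok
T2 LOAD — after: cnt=7, r=7 — load
T2 CAS — after: cnt=8, r=7 — ok
T2 LOAD — after: cnt=8, r=8 — load
T2 CAS — after: cnt=9, r=8 — ok
Flip is step 5.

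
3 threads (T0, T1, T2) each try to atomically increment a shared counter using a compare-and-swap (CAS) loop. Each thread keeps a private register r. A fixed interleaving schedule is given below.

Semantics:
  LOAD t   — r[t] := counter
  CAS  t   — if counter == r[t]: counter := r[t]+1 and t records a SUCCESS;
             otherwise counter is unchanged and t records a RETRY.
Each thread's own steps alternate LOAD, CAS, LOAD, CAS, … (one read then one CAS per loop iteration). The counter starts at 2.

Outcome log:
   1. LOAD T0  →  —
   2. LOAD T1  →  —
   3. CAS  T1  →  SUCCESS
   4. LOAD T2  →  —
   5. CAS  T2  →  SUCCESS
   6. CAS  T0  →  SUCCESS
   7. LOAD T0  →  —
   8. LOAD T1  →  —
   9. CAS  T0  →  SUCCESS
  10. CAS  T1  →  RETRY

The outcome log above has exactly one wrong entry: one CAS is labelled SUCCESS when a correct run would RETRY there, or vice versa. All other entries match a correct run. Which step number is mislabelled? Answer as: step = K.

step = 6

Correct run:
step 1: T0 LOAD ⇒ load; ctr=2 reg=2
step 2: T1 LOAD ⇒ load; ctr=2 reg=2
step 3: T1 CAS ⇒ ok; ctr=3 reg=2
step 4: T2 LOAD ⇒ load; ctr=3 reg=3
step 5: T2 CAS ⇒ ok; ctr=4 reg=3
step 6: T0 CAS ⇒ retry; ctr=4 reg=2
step 7: T0 LOAD ⇒ load; ctr=4 reg=4
step 8: T1 LOAD ⇒ load; ctr=4 reg=4
step 9: T0 CAS ⇒ ok; ctr=5 reg=4
step 10: T1 CAS ⇒ retry; ctr=5 reg=4
Flip is step 6.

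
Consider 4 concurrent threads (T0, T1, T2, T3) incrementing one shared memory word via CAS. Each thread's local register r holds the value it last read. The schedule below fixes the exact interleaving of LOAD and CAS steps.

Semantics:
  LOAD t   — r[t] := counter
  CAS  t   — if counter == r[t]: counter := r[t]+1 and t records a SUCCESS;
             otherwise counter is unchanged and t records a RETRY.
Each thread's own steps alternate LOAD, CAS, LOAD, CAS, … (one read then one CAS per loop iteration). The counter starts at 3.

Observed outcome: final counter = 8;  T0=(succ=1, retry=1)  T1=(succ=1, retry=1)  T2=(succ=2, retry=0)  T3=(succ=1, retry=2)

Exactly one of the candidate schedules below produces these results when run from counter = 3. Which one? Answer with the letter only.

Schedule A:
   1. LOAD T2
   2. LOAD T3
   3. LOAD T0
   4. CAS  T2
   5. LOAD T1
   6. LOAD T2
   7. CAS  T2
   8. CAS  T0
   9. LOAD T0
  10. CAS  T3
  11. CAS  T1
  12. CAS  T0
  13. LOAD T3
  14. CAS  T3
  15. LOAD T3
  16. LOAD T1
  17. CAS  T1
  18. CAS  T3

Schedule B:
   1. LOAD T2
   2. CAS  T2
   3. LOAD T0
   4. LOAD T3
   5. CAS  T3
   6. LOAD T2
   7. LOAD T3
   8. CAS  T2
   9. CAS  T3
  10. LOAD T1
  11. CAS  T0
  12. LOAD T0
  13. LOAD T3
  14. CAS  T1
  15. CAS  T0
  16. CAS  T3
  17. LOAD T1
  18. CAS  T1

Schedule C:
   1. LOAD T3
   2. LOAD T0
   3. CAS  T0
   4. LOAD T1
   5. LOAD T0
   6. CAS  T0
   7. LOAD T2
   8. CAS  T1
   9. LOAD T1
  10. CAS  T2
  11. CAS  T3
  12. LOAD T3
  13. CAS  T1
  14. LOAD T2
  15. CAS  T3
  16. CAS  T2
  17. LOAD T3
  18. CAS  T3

A

Simulating candidate A:
1. LOAD T2 → mem=3 r[T2]=3 [LOAD]
2. LOAD T3 → mem=3 r[T3]=3 [LOAD]
3. LOAD T0 → mem=3 r[T0]=3 [LOAD]
4. CAS T2 → mem=4 r[T2]=3 [OK]
5. LOAD T1 → mem=4 r[T1]=4 [LOAD]
6. LOAD T2 → mem=4 r[T2]=4 [LOAD]
7. CAS T2 → mem=5 r[T2]=4 [OK]
8. CAS T0 → mem=5 r[T0]=3 [RETRY]
9. LOAD T0 → mem=5 r[T0]=5 [LOAD]
10. CAS T3 → mem=5 r[T3]=3 [RETRY]
11. CAS T1 → mem=5 r[T1]=4 [RETRY]
12. CAS T0 → mem=6 r[T0]=5 [OK]
13. LOAD T3 → mem=6 r[T3]=6 [LOAD]
14. CAS T3 → mem=7 r[T3]=6 [OK]
15. LOAD T3 → mem=7 r[T3]=7 [LOAD]
16. LOAD T1 → mem=7 r[T1]=7 [LOAD]
17. CAS T1 → mem=8 r[T1]=7 [OK]
18. CAS T3 → mem=8 r[T3]=7 [RETRY]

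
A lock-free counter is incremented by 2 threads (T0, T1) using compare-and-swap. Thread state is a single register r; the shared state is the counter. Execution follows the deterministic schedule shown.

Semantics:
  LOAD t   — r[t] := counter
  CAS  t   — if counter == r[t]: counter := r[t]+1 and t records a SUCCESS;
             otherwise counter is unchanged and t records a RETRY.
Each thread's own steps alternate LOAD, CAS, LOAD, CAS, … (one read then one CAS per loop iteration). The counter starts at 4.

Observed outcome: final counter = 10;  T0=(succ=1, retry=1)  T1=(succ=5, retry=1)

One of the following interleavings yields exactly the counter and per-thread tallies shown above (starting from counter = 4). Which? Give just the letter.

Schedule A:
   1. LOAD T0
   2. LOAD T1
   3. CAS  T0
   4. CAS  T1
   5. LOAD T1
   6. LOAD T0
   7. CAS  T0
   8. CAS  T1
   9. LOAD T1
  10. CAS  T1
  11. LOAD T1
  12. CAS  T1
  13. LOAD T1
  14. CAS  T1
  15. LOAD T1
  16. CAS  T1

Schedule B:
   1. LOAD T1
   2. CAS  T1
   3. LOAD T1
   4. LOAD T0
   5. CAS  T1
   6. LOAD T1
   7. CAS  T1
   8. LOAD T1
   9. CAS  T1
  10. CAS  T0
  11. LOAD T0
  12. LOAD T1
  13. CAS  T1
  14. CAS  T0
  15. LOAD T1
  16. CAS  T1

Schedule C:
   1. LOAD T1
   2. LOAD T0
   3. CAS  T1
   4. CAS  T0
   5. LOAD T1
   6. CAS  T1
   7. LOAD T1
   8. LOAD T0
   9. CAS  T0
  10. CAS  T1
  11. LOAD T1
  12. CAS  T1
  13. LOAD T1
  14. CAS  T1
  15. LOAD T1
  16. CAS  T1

Tracing schedule C:
T1 LOAD — after: cnt=4, r=4 — load
T0 LOAD — after: cnt=4, r=4 — load
T1 CAS — after: cnt=5, r=4 — ok
T0 CAS — after: cnt=5, r=4 — retry
T1 LOAD — after: cnt=5, r=5 — load
T1 CAS — after: cnt=6, r=5 — ok
T1 LOAD — after: cnt=6, r=6 — load
T0 LOAD — after: cnt=6, r=6 — load
T0 CAS — after: cnt=7, r=6 — ok
T1 CAS — after: cnt=7, r=6 — retry
T1 LOAD — after: cnt=7, r=7 — load
T1 CAS — after: cnt=8, r=7 — ok
T1 LOAD — after: cnt=8, r=8 — load
T1 CAS — after: cnt=9, r=8 — ok
T1 LOAD — after: cnt=9, r=9 — load
T1 CAS — after: cnt=10, r=9 — ok

C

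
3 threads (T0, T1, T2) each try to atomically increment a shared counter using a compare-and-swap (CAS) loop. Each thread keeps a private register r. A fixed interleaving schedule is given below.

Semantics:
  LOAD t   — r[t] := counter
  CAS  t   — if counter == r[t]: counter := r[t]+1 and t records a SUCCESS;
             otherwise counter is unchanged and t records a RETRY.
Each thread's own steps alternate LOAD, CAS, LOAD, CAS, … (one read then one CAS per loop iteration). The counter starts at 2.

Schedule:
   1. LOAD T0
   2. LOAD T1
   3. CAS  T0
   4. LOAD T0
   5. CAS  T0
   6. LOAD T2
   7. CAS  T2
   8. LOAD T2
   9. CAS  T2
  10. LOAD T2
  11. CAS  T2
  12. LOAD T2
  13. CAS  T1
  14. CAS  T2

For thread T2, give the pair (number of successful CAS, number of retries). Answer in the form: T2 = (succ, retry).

T2 = (4, 0)

step 1: T0 LOAD ⇒ load; ctr=2 reg=2
step 2: T1 LOAD ⇒ load; ctr=2 reg=2
step 3: T0 CAS ⇒ ok; ctr=3 reg=2
step 4: T0 LOAD ⇒ load; ctr=3 reg=3
step 5: T0 CAS ⇒ ok; ctr=4 reg=3
step 6: T2 LOAD ⇒ load; ctr=4 reg=4
step 7: T2 CAS ⇒ ok; ctr=5 reg=4
step 8: T2 LOAD ⇒ load; ctr=5 reg=5
step 9: T2 CAS ⇒ ok; ctr=6 reg=5
step 10: T2 LOAD ⇒ load; ctr=6 reg=6
step 11: T2 CAS ⇒ ok; ctr=7 reg=6
step 12: T2 LOAD ⇒ load; ctr=7 reg=7
step 13: T1 CAS ⇒ retry; ctr=7 reg=2
step 14: T2 CAS ⇒ ok; ctr=8 reg=7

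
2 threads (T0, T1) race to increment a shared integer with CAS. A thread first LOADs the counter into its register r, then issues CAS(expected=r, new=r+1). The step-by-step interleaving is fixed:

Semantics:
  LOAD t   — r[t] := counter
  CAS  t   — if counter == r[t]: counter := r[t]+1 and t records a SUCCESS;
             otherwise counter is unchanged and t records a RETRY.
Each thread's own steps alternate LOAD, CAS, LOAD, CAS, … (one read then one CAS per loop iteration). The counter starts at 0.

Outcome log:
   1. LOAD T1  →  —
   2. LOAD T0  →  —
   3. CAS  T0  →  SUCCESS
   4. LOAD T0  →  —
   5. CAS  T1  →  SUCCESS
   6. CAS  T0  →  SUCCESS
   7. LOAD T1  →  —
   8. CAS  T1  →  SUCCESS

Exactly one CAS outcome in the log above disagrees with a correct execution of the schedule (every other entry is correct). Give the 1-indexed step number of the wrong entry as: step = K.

Reference trace:
   1) LOAD T1:  M=0  r_T1=0
   2) LOAD T0:  M=0  r_T0=0
   3) CAS  T0:  M=1  r_T0=0 ✓
   4) LOAD T0:  M=1  r_T0=1
   5) CAS  T1:  M=1  r_T1=0 ✗
   6) CAS  T0:  M=2  r_T0=1 ✓
   7) LOAD T1:  M=2  r_T1=2
   8) CAS  T1:  M=3  r_T1=2 ✓
Log disagrees first at step 5.

step = 5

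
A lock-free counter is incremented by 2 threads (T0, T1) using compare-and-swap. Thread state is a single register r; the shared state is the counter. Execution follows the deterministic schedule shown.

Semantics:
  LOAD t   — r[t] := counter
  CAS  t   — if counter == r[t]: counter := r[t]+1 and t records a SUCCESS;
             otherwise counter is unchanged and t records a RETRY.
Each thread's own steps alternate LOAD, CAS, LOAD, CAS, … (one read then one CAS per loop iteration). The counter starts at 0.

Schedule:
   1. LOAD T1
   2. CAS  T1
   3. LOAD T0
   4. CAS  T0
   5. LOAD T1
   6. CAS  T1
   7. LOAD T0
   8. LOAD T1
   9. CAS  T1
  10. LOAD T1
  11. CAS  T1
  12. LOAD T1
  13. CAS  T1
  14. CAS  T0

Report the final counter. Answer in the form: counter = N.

counter = 6

   1) LOAD T1:  M=0  r_T1=0
   2) CAS  T1:  M=1  r_T1=0 ✓
   3) LOAD T0:  M=1  r_T0=1
   4) CAS  T0:  M=2  r_T0=1 ✓
   5) LOAD T1:  M=2  r_T1=2
   6) CAS  T1:  M=3  r_T1=2 ✓
   7) LOAD T0:  M=3  r_T0=3
   8) LOAD T1:  M=3  r_T1=3
   9) CAS  T1:  M=4  r_T1=3 ✓
  10) LOAD T1:  M=4  r_T1=4
  11) CAS  T1:  M=5  r_T1=4 ✓
  12) LOAD T1:  M=5  r_T1=5
  13) CAS  T1:  M=6  r_T1=5 ✓
  14) CAS  T0:  M=6  r_T0=3 ✗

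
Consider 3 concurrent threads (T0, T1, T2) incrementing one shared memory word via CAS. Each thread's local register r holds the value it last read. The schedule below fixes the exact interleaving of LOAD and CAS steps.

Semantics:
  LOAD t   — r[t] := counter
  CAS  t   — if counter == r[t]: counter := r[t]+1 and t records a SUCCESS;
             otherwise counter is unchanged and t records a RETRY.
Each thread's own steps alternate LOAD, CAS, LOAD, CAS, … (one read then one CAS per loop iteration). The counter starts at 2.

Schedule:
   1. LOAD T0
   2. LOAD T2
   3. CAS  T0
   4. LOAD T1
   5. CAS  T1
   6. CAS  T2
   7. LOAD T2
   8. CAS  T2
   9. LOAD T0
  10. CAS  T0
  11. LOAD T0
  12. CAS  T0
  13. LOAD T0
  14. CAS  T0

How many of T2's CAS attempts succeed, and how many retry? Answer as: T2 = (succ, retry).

   1) LOAD T0:  M=2  r_T0=2
   2) LOAD T2:  M=2  r_T2=2
   3) CAS  T0:  M=3  r_T0=2 ✓
   4) LOAD T1:  M=3  r_T1=3
   5) CAS  T1:  M=4  r_T1=3 ✓
   6) CAS  T2:  M=4  r_T2=2 ✗
   7) LOAD T2:  M=4  r_T2=4
   8) CAS  T2:  M=5  r_T2=4 ✓
   9) LOAD T0:  M=5  r_T0=5
  10) CAS  T0:  M=6  r_T0=5 ✓
  11) LOAD T0:  M=6  r_T0=6
  12) CAS  T0:  M=7  r_T0=6 ✓
  13) LOAD T0:  M=7  r_T0=7
  14) CAS  T0:  M=8  r_T0=7 ✓

T2 = (1, 1)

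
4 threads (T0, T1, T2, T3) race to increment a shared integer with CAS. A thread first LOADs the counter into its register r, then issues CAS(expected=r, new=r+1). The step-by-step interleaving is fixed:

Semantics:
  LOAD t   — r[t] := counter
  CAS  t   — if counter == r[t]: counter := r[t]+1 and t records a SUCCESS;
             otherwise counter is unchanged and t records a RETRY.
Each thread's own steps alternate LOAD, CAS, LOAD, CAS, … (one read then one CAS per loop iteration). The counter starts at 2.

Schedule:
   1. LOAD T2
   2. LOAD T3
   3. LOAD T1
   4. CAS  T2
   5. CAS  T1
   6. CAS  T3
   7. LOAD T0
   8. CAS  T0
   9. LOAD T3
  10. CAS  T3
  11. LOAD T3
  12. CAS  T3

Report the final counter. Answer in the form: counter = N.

counter = 6

[1] T2.load  rd  (counter 2, T2.r 2)
[2] T3.load  rd  (counter 2, T3.r 2)
[3] T1.load  rd  (counter 2, T1.r 2)
[4] T2.cas  hit  (counter 3, T2.r 2)
[5] T1.cas  miss  (counter 3, T1.r 2)
[6] T3.cas  miss  (counter 3, T3.r 2)
[7] T0.load  rd  (counter 3, T0.r 3)
[8] T0.cas  hit  (counter 4, T0.r 3)
[9] T3.load  rd  (counter 4, T3.r 4)
[10] T3.cas  hit  (counter 5, T3.r 4)
[11] T3.load  rd  (counter 5, T3.r 5)
[12] T3.cas  hit  (counter 6, T3.r 5)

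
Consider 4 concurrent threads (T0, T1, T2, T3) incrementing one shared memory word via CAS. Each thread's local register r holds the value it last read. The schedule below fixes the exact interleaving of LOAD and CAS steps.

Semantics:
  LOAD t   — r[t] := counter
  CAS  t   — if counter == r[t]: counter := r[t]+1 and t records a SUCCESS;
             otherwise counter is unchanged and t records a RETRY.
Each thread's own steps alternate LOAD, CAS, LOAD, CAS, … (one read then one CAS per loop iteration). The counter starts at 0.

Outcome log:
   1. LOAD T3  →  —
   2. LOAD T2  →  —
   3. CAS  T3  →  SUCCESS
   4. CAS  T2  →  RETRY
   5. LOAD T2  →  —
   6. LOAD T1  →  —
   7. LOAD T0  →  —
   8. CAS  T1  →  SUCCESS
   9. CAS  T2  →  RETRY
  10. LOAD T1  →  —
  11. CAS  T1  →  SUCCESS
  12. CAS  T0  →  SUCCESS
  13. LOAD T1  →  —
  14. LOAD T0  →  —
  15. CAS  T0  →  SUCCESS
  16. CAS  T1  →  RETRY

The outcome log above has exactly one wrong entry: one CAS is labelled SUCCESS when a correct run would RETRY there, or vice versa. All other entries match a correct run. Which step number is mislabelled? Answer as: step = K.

step = 12

Re-executing:
1. LOAD T3 → mem=0 r[T3]=0 [LOAD]
2. LOAD T2 → mem=0 r[T2]=0 [LOAD]
3. CAS T3 → mem=1 r[T3]=0 [OK]
4. CAS T2 → mem=1 r[T2]=0 [RETRY]
5. LOAD T2 → mem=1 r[T2]=1 [LOAD]
6. LOAD T1 → mem=1 r[T1]=1 [LOAD]
7. LOAD T0 → mem=1 r[T0]=1 [LOAD]
8. CAS T1 → mem=2 r[T1]=1 [OK]
9. CAS T2 → mem=2 r[T2]=1 [RETRY]
10. LOAD T1 → mem=2 r[T1]=2 [LOAD]
11. CAS T1 → mem=3 r[T1]=2 [OK]
12. CAS T0 → mem=3 r[T0]=1 [RETRY]
13. LOAD T1 → mem=3 r[T1]=3 [LOAD]
14. LOAD T0 → mem=3 r[T0]=3 [LOAD]
15. CAS T0 → mem=4 r[T0]=3 [OK]
16. CAS T1 → mem=4 r[T1]=3 [RETRY]
Flip is step 12.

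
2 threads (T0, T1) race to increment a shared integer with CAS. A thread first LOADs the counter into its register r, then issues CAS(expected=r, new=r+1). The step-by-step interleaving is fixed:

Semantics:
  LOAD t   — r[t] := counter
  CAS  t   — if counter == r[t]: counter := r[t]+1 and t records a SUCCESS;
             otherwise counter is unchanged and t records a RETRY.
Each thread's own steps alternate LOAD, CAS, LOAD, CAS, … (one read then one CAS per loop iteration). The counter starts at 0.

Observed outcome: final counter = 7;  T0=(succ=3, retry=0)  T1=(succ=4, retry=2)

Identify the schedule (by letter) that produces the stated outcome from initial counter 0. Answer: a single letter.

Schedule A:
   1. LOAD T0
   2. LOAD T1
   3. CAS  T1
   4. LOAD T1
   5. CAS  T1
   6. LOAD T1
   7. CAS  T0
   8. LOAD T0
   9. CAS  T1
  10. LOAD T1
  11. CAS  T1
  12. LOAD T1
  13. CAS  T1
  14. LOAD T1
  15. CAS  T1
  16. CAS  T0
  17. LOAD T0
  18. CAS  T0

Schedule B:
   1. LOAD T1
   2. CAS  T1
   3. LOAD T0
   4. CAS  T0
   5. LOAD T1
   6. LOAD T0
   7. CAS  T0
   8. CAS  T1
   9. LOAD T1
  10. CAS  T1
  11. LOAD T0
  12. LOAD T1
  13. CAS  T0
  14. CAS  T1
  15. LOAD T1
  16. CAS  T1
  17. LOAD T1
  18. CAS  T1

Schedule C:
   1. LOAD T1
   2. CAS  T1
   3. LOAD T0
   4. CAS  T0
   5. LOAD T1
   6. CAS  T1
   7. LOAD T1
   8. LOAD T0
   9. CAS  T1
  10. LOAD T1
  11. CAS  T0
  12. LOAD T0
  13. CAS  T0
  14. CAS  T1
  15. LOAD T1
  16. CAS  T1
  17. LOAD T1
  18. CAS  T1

B

Run B:
[1] T1.load  rd  (counter 0, T1.r 0)
[2] T1.cas  hit  (counter 1, T1.r 0)
[3] T0.load  rd  (counter 1, T0.r 1)
[4] T0.cas  hit  (counter 2, T0.r 1)
[5] T1.load  rd  (counter 2, T1.r 2)
[6] T0.load  rd  (counter 2, T0.r 2)
[7] T0.cas  hit  (counter 3, T0.r 2)
[8] T1.cas  miss  (counter 3, T1.r 2)
[9] T1.load  rd  (counter 3, T1.r 3)
[10] T1.cas  hit  (counter 4, T1.r 3)
[11] T0.load  rd  (counter 4, T0.r 4)
[12] T1.load  rd  (counter 4, T1.r 4)
[13] T0.cas  hit  (counter 5, T0.r 4)
[14] T1.cas  miss  (counter 5, T1.r 4)
[15] T1.load  rd  (counter 5, T1.r 5)
[16] T1.cas  hit  (counter 6, T1.r 5)
[17] T1.load  rd  (counter 6, T1.r 6)
[18] T1.cas  hit  (counter 7, T1.r 6)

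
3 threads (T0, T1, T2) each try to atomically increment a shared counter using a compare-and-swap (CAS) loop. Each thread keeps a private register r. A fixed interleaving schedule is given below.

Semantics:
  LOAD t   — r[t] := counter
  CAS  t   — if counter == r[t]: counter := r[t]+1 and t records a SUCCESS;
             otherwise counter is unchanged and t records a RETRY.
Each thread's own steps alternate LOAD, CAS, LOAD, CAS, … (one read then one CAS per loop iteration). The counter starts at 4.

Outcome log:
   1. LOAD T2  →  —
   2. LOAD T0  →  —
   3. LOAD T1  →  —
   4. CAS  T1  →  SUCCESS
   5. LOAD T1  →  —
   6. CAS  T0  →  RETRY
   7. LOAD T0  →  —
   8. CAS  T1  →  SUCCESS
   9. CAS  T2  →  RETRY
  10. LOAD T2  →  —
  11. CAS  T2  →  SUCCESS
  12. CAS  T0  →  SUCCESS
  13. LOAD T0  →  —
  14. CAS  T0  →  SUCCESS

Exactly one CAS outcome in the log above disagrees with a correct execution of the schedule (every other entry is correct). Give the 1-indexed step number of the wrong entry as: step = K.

Reference trace:
#1 T2 reads 4
#2 T0 reads 4
#3 T1 reads 4
#4 T1 CAS(4→5) writes; counter now 5
#5 T1 reads 5
#6 T0 CAS(4→5) fails; counter now 5
#7 T0 reads 5
#8 T1 CAS(5→6) writes; counter now 6
#9 T2 CAS(4→5) fails; counter now 6
#10 T2 reads 6
#11 T2 CAS(6→7) writes; counter now 7
#12 T0 CAS(5→6) fails; counter now 7
#13 T0 reads 7
#14 T0 CAS(7→8) writes; counter now 8
Flip is step 12.

step = 12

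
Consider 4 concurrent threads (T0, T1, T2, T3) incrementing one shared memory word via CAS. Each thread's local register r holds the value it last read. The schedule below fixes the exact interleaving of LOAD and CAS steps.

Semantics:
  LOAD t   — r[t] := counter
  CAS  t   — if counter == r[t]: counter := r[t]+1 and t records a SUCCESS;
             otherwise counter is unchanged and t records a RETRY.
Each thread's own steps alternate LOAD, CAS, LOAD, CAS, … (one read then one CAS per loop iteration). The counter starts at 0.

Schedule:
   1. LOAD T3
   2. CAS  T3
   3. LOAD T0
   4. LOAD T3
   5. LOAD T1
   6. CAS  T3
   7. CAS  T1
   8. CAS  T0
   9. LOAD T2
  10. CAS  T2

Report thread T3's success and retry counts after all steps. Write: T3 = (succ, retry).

[1] T3.load  rd  (counter 0, T3.r 0)
[2] T3.cas  hit  (counter 1, T3.r 0)
[3] T0.load  rd  (counter 1, T0.r 1)
[4] T3.load  rd  (counter 1, T3.r 1)
[5] T1.load  rd  (counter 1, T1.r 1)
[6] T3.cas  hit  (counter 2, T3.r 1)
[7] T1.cas  miss  (counter 2, T1.r 1)
[8] T0.cas  miss  (counter 2, T0.r 1)
[9] T2.load  rd  (counter 2, T2.r 2)
[10] T2.cas  hit  (counter 3, T2.r 2)

T3 = (2, 0)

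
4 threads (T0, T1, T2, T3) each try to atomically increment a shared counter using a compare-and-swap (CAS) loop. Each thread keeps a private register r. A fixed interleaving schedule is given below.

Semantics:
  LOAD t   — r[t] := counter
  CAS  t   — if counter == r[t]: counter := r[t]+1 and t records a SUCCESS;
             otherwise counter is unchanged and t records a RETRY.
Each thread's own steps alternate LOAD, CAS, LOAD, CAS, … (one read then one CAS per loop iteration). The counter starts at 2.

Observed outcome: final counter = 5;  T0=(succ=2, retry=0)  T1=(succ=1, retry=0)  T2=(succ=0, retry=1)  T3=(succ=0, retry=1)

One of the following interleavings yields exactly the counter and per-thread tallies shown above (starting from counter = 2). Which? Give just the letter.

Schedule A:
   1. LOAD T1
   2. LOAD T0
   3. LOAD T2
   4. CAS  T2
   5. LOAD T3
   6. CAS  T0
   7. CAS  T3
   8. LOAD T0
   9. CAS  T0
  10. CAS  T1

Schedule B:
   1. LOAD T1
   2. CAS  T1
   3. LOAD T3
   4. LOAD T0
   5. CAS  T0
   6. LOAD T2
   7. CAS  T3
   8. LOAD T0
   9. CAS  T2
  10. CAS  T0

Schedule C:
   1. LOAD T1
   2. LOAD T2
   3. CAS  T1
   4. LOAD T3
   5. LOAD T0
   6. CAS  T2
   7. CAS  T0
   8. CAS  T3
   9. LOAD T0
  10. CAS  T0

Tracing schedule C:
   1) LOAD T1:  M=2  r_T1=2
   2) LOAD T2:  M=2  r_T2=2
   3) CAS  T1:  M=3  r_T1=2 ✓
   4) LOAD T3:  M=3  r_T3=3
   5) LOAD T0:  M=3  r_T0=3
   6) CAS  T2:  M=3  r_T2=2 ✗
   7) CAS  T0:  M=4  r_T0=3 ✓
   8) CAS  T3:  M=4  r_T3=3 ✗
   9) LOAD T0:  M=4  r_T0=4
  10) CAS  T0:  M=5  r_T0=4 ✓

C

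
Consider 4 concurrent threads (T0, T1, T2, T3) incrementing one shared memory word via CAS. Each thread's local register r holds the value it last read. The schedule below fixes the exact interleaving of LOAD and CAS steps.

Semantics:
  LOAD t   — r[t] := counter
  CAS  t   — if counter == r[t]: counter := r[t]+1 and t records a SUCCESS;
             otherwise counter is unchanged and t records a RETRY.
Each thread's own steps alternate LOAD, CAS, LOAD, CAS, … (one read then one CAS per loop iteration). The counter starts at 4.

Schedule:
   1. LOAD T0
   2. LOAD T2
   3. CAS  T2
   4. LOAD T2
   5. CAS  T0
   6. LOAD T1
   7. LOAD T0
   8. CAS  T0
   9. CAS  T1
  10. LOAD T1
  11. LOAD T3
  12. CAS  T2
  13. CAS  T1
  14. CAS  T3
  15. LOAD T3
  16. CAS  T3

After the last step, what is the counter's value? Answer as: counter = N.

step 1: T0 LOAD ⇒ load; ctr=4 reg=4
step 2: T2 LOAD ⇒ load; ctr=4 reg=4
step 3: T2 CAS ⇒ ok; ctr=5 reg=4
step 4: T2 LOAD ⇒ load; ctr=5 reg=5
step 5: T0 CAS ⇒ retry; ctr=5 reg=4
step 6: T1 LOAD ⇒ load; ctr=5 reg=5
step 7: T0 LOAD ⇒ load; ctr=5 reg=5
step 8: T0 CAS ⇒ ok; ctr=6 reg=5
step 9: T1 CAS ⇒ retry; ctr=6 reg=5
step 10: T1 LOAD ⇒ load; ctr=6 reg=6
step 11: T3 LOAD ⇒ load; ctr=6 reg=6
step 12: T2 CAS ⇒ retry; ctr=6 reg=5
step 13: T1 CAS ⇒ ok; ctr=7 reg=6
step 14: T3 CAS ⇒ retry; ctr=7 reg=6
step 15: T3 LOAD ⇒ load; ctr=7 reg=7
step 16: T3 CAS ⇒ ok; ctr=8 reg=7

counter = 8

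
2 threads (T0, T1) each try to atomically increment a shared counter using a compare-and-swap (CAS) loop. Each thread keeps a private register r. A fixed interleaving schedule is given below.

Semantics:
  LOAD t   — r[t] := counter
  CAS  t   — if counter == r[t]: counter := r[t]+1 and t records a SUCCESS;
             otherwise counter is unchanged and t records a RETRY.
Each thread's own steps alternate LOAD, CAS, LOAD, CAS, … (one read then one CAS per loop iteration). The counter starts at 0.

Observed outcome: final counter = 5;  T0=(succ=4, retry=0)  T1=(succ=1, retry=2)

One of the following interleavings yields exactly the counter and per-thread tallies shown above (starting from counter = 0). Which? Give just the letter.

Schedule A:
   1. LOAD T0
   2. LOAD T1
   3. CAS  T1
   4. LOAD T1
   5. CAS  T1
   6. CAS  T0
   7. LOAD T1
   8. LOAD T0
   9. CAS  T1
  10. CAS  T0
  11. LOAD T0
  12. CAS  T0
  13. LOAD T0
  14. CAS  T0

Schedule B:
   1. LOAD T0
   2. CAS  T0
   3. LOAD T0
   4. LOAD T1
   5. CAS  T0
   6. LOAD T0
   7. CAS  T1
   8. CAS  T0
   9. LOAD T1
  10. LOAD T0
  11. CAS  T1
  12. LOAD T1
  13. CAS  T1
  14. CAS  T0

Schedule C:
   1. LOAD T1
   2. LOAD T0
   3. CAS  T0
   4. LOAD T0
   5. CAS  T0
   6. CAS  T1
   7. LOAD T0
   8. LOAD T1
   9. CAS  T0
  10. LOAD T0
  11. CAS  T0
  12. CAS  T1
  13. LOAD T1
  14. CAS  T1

Tracing schedule C:
[1] T1.load  rd  (counter 0, T1.r 0)
[2] T0.load  rd  (counter 0, T0.r 0)
[3] T0.cas  hit  (counter 1, T0.r 0)
[4] T0.load  rd  (counter 1, T0.r 1)
[5] T0.cas  hit  (counter 2, T0.r 1)
[6] T1.cas  miss  (counter 2, T1.r 0)
[7] T0.load  rd  (counter 2, T0.r 2)
[8] T1.load  rd  (counter 2, T1.r 2)
[9] T0.cas  hit  (counter 3, T0.r 2)
[10] T0.load  rd  (counter 3, T0.r 3)
[11] T0.cas  hit  (counter 4, T0.r 3)
[12] T1.cas  miss  (counter 4, T1.r 2)
[13] T1.load  rd  (counter 4, T1.r 4)
[14] T1.cas  hit  (counter 5, T1.r 4)

C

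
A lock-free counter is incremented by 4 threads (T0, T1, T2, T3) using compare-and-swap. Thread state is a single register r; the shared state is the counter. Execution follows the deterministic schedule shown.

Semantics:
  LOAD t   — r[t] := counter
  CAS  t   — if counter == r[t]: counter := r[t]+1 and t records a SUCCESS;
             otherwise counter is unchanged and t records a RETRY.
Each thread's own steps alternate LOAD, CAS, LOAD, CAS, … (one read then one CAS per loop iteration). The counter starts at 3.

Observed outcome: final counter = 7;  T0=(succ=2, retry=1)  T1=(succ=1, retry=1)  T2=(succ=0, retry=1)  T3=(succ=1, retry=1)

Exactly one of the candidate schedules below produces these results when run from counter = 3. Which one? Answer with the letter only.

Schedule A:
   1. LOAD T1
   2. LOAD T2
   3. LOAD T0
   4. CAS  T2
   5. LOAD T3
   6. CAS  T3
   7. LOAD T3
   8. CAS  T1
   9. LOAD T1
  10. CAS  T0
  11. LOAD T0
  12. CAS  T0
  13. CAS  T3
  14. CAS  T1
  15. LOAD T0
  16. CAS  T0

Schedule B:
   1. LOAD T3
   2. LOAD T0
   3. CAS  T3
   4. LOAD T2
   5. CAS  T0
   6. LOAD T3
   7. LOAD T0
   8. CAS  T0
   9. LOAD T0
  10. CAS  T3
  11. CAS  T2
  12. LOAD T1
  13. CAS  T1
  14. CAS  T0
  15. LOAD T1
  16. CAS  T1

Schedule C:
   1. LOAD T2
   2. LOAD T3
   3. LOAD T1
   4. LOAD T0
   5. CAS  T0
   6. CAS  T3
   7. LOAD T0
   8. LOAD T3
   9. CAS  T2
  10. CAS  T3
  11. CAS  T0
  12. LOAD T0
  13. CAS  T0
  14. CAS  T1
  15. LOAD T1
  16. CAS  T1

Simulating candidate C:
   1) LOAD T2:  M=3  r_T2=3
   2) LOAD T3:  M=3  r_T3=3
   3) LOAD T1:  M=3  r_T1=3
   4) LOAD T0:  M=3  r_T0=3
   5) CAS  T0:  M=4  r_T0=3 ✓
   6) CAS  T3:  M=4  r_T3=3 ✗
   7) LOAD T0:  M=4  r_T0=4
   8) LOAD T3:  M=4  r_T3=4
   9) CAS  T2:  M=4  r_T2=3 ✗
  10) CAS  T3:  M=5  r_T3=4 ✓
  11) CAS  T0:  M=5  r_T0=4 ✗
  12) LOAD T0:  M=5  r_T0=5
  13) CAS  T0:  M=6  r_T0=5 ✓
  14) CAS  T1:  M=6  r_T1=3 ✗
  15) LOAD T1:  M=6  r_T1=6
  16) CAS  T1:  M=7  r_T1=6 ✓

C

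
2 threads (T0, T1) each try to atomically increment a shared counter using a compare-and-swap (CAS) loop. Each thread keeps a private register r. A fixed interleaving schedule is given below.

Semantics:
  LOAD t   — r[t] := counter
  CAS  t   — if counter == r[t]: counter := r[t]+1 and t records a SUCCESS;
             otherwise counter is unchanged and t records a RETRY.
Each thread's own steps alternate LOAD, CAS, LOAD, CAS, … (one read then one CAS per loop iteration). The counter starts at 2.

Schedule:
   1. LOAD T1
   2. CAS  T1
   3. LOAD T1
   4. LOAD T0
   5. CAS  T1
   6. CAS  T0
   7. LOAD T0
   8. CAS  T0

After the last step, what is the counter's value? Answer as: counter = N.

counter = 5

   1) LOAD T1:  M=2  r_T1=2
   2) CAS  T1:  M=3  r_T1=2 ✓
   3) LOAD T1:  M=3  r_T1=3
   4) LOAD T0:  M=3  r_T0=3
   5) CAS  T1:  M=4  r_T1=3 ✓
   6) CAS  T0:  M=4  r_T0=3 ✗
   7) LOAD T0:  M=4  r_T0=4
   8) CAS  T0:  M=5  r_T0=4 ✓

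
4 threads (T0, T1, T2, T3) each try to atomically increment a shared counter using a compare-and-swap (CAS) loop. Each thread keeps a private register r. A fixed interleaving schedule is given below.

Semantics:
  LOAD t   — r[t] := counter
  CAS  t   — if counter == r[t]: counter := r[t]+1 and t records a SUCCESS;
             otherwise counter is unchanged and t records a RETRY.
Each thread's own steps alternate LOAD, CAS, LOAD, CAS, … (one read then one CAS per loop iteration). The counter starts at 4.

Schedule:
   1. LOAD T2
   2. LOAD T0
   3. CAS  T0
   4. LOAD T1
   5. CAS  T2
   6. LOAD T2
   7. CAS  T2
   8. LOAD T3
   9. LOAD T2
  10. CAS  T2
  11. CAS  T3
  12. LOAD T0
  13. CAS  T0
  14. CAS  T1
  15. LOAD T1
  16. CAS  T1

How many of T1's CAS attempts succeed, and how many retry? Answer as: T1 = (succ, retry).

T1 = (1, 1)

[1] T2.load  rd  (counter 4, T2.r 4)
[2] T0.load  rd  (counter 4, T0.r 4)
[3] T0.cas  hit  (counter 5, T0.r 4)
[4] T1.load  rd  (counter 5, T1.r 5)
[5] T2.cas  miss  (counter 5, T2.r 4)
[6] T2.load  rd  (counter 5, T2.r 5)
[7] T2.cas  hit  (counter 6, T2.r 5)
[8] T3.load  rd  (counter 6, T3.r 6)
[9] T2.load  rd  (counter 6, T2.r 6)
[10] T2.cas  hit  (counter 7, T2.r 6)
[11] T3.cas  miss  (counter 7, T3.r 6)
[12] T0.load  rd  (counter 7, T0.r 7)
[13] T0.cas  hit  (counter 8, T0.r 7)
[14] T1.cas  miss  (counter 8, T1.r 5)
[15] T1.load  rd  (counter 8, T1.r 8)
[16] T1.cas  hit  (counter 9, T1.r 8)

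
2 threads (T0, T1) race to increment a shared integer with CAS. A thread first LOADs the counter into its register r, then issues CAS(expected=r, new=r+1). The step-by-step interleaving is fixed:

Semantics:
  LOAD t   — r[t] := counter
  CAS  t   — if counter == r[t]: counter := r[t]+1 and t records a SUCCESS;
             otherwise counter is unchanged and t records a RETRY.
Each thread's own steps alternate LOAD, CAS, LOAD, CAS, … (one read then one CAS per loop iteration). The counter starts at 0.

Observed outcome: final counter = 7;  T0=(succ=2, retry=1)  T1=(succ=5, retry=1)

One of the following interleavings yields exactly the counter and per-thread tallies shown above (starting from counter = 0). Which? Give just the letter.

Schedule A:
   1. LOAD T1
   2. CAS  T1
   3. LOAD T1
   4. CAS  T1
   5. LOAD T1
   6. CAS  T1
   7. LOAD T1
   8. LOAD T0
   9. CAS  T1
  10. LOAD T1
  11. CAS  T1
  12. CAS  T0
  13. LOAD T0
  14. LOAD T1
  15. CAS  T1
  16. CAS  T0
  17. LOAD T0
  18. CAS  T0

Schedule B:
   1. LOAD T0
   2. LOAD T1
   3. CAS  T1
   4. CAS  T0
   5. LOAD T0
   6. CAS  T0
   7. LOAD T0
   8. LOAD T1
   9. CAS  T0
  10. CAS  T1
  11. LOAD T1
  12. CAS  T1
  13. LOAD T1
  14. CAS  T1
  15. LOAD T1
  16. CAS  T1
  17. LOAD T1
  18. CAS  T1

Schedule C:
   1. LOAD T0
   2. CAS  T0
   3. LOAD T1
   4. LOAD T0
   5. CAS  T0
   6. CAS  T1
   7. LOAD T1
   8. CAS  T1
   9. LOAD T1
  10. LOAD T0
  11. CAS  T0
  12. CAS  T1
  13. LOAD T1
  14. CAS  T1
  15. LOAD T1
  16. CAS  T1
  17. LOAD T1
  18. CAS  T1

Tracing schedule B:
   1) LOAD T0:  M=0  r_T0=0
   2) LOAD T1:  M=0  r_T1=0
   3) CAS  T1:  M=1  r_T1=0 ✓
   4) CAS  T0:  M=1  r_T0=0 ✗
   5) LOAD T0:  M=1  r_T0=1
   6) CAS  T0:  M=2  r_T0=1 ✓
   7) LOAD T0:  M=2  r_T0=2
   8) LOAD T1:  M=2  r_T1=2
   9) CAS  T0:  M=3  r_T0=2 ✓
  10) CAS  T1:  M=3  r_T1=2 ✗
  11) LOAD T1:  M=3  r_T1=3
  12) CAS  T1:  M=4  r_T1=3 ✓
  13) LOAD T1:  M=4  r_T1=4
  14) CAS  T1:  M=5  r_T1=4 ✓
  15) LOAD T1:  M=5  r_T1=5
  16) CAS  T1:  M=6  r_T1=5 ✓
  17) LOAD T1:  M=6  r_T1=6
  18) CAS  T1:  M=7  r_T1=6 ✓

B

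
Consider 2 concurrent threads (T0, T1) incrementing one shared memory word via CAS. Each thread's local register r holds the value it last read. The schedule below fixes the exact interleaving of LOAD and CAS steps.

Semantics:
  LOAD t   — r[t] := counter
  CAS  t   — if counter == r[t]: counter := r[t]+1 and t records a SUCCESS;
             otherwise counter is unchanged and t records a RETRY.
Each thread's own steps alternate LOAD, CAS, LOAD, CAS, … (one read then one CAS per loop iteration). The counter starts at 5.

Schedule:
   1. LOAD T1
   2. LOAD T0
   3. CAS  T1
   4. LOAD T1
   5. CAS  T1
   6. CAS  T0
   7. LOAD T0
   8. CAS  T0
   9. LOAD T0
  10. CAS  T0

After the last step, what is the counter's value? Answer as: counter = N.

1. LOAD T1 → mem=5 r[T1]=5 [LOAD]
2. LOAD T0 → mem=5 r[T0]=5 [LOAD]
3. CAS T1 → mem=6 r[T1]=5 [OK]
4. LOAD T1 → mem=6 r[T1]=6 [LOAD]
5. CAS T1 → mem=7 r[T1]=6 [OK]
6. CAS T0 → mem=7 r[T0]=5 [RETRY]
7. LOAD T0 → mem=7 r[T0]=7 [LOAD]
8. CAS T0 → mem=8 r[T0]=7 [OK]
9. LOAD T0 → mem=8 r[T0]=8 [LOAD]
10. CAS T0 → mem=9 r[T0]=8 [OK]

counter = 9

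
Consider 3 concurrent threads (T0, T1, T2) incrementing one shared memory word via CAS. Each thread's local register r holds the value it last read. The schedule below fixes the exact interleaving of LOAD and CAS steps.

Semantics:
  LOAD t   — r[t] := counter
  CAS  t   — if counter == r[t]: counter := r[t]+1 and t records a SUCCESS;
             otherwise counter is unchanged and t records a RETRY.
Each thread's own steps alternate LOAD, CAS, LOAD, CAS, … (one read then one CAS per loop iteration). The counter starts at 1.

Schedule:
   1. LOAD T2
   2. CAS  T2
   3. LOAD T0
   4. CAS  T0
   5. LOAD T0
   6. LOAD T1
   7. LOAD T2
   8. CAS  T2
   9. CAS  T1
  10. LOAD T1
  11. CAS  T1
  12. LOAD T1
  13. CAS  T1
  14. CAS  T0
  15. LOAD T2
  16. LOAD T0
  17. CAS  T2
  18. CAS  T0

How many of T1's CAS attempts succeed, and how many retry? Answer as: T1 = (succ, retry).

T1 = (2, 1)

   1) LOAD T2:  M=1  r_T2=1
   2) CAS  T2:  M=2  r_T2=1 ✓
   3) LOAD T0:  M=2  r_T0=2
   4) CAS  T0:  M=3  r_T0=2 ✓
   5) LOAD T0:  M=3  r_T0=3
   6) LOAD T1:  M=3  r_T1=3
   7) LOAD T2:  M=3  r_T2=3
   8) CAS  T2:  M=4  r_T2=3 ✓
   9) CAS  T1:  M=4  r_T1=3 ✗
  10) LOAD T1:  M=4  r_T1=4
  11) CAS  T1:  M=5  r_T1=4 ✓
  12) LOAD T1:  M=5  r_T1=5
  13) CAS  T1:  M=6  r_T1=5 ✓
  14) CAS  T0:  M=6  r_T0=3 ✗
  15) LOAD T2:  M=6  r_T2=6
  16) LOAD T0:  M=6  r_T0=6
  17) CAS  T2:  M=7  r_T2=6 ✓
  18) CAS  T0:  M=7  r_T0=6 ✗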